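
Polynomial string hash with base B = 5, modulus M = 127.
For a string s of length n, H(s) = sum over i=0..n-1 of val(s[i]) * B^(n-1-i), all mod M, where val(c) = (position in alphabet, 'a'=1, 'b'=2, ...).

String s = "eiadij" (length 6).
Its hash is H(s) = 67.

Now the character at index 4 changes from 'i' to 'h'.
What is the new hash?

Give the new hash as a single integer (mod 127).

val('i') = 9, val('h') = 8
Position k = 4, exponent = n-1-k = 1
B^1 mod M = 5^1 mod 127 = 5
Delta = (8 - 9) * 5 mod 127 = 122
New hash = (67 + 122) mod 127 = 62

Answer: 62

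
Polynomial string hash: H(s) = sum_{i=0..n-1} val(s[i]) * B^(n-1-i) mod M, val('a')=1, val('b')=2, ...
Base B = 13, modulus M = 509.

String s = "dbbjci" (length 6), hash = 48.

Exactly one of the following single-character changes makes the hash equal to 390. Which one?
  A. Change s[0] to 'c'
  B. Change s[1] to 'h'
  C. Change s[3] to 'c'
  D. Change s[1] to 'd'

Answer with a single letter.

Option A: s[0]='d'->'c', delta=(3-4)*13^5 mod 509 = 277, hash=48+277 mod 509 = 325
Option B: s[1]='b'->'h', delta=(8-2)*13^4 mod 509 = 342, hash=48+342 mod 509 = 390 <-- target
Option C: s[3]='j'->'c', delta=(3-10)*13^2 mod 509 = 344, hash=48+344 mod 509 = 392
Option D: s[1]='b'->'d', delta=(4-2)*13^4 mod 509 = 114, hash=48+114 mod 509 = 162

Answer: B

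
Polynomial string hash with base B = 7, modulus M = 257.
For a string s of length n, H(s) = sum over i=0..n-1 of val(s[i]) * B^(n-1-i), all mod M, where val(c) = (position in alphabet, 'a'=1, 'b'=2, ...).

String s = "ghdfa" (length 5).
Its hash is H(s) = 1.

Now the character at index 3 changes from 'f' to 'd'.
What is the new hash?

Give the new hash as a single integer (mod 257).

Answer: 244

Derivation:
val('f') = 6, val('d') = 4
Position k = 3, exponent = n-1-k = 1
B^1 mod M = 7^1 mod 257 = 7
Delta = (4 - 6) * 7 mod 257 = 243
New hash = (1 + 243) mod 257 = 244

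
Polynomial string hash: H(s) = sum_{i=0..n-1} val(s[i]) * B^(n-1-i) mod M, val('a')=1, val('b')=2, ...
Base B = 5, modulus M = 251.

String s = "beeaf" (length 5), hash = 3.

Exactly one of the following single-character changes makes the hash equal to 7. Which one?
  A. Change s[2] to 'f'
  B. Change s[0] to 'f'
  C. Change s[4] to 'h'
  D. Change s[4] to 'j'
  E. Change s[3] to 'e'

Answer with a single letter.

Answer: D

Derivation:
Option A: s[2]='e'->'f', delta=(6-5)*5^2 mod 251 = 25, hash=3+25 mod 251 = 28
Option B: s[0]='b'->'f', delta=(6-2)*5^4 mod 251 = 241, hash=3+241 mod 251 = 244
Option C: s[4]='f'->'h', delta=(8-6)*5^0 mod 251 = 2, hash=3+2 mod 251 = 5
Option D: s[4]='f'->'j', delta=(10-6)*5^0 mod 251 = 4, hash=3+4 mod 251 = 7 <-- target
Option E: s[3]='a'->'e', delta=(5-1)*5^1 mod 251 = 20, hash=3+20 mod 251 = 23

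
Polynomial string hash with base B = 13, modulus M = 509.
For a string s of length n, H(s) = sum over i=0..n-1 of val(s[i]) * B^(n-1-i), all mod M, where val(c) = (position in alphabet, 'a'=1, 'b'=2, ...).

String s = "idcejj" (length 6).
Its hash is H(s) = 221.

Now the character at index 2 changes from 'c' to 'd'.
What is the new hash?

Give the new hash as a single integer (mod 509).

Answer: 382

Derivation:
val('c') = 3, val('d') = 4
Position k = 2, exponent = n-1-k = 3
B^3 mod M = 13^3 mod 509 = 161
Delta = (4 - 3) * 161 mod 509 = 161
New hash = (221 + 161) mod 509 = 382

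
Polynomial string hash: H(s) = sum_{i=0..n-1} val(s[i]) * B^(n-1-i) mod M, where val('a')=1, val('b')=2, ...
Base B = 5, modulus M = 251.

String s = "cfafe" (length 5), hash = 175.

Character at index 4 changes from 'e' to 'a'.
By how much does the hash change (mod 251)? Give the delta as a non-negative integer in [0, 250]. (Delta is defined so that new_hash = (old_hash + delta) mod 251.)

Answer: 247

Derivation:
Delta formula: (val(new) - val(old)) * B^(n-1-k) mod M
  val('a') - val('e') = 1 - 5 = -4
  B^(n-1-k) = 5^0 mod 251 = 1
  Delta = -4 * 1 mod 251 = 247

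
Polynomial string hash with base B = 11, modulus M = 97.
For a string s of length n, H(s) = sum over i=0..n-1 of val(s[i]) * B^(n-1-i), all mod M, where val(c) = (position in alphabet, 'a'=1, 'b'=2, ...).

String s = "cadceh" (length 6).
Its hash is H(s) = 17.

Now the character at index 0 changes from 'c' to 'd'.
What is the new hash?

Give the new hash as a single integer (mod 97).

Answer: 48

Derivation:
val('c') = 3, val('d') = 4
Position k = 0, exponent = n-1-k = 5
B^5 mod M = 11^5 mod 97 = 31
Delta = (4 - 3) * 31 mod 97 = 31
New hash = (17 + 31) mod 97 = 48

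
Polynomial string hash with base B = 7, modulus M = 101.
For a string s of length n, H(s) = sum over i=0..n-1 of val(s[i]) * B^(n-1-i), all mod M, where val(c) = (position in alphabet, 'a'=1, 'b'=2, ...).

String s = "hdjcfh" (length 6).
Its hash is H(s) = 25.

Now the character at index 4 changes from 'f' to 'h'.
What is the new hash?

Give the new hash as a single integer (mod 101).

Answer: 39

Derivation:
val('f') = 6, val('h') = 8
Position k = 4, exponent = n-1-k = 1
B^1 mod M = 7^1 mod 101 = 7
Delta = (8 - 6) * 7 mod 101 = 14
New hash = (25 + 14) mod 101 = 39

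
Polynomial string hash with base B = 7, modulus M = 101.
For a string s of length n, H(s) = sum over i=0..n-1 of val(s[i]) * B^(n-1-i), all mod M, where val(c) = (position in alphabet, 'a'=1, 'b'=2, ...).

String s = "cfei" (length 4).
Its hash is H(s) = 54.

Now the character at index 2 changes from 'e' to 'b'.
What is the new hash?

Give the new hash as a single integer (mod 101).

val('e') = 5, val('b') = 2
Position k = 2, exponent = n-1-k = 1
B^1 mod M = 7^1 mod 101 = 7
Delta = (2 - 5) * 7 mod 101 = 80
New hash = (54 + 80) mod 101 = 33

Answer: 33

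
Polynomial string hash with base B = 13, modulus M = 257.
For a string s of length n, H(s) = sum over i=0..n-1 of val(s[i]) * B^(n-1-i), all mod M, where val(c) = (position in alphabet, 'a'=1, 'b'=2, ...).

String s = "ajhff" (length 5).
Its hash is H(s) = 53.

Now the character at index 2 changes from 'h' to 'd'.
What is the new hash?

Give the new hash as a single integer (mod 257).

Answer: 148

Derivation:
val('h') = 8, val('d') = 4
Position k = 2, exponent = n-1-k = 2
B^2 mod M = 13^2 mod 257 = 169
Delta = (4 - 8) * 169 mod 257 = 95
New hash = (53 + 95) mod 257 = 148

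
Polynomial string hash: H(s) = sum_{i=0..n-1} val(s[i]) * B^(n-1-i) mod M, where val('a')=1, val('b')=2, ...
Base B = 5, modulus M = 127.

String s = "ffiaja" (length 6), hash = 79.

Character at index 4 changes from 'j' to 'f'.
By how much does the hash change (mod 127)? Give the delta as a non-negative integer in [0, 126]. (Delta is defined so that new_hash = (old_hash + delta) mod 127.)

Delta formula: (val(new) - val(old)) * B^(n-1-k) mod M
  val('f') - val('j') = 6 - 10 = -4
  B^(n-1-k) = 5^1 mod 127 = 5
  Delta = -4 * 5 mod 127 = 107

Answer: 107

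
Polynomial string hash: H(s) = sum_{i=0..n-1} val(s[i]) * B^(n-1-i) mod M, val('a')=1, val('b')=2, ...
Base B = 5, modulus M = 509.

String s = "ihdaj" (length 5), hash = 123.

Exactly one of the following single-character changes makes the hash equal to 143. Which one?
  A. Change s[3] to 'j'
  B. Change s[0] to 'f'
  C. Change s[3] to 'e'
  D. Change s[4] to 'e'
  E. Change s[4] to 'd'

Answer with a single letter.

Option A: s[3]='a'->'j', delta=(10-1)*5^1 mod 509 = 45, hash=123+45 mod 509 = 168
Option B: s[0]='i'->'f', delta=(6-9)*5^4 mod 509 = 161, hash=123+161 mod 509 = 284
Option C: s[3]='a'->'e', delta=(5-1)*5^1 mod 509 = 20, hash=123+20 mod 509 = 143 <-- target
Option D: s[4]='j'->'e', delta=(5-10)*5^0 mod 509 = 504, hash=123+504 mod 509 = 118
Option E: s[4]='j'->'d', delta=(4-10)*5^0 mod 509 = 503, hash=123+503 mod 509 = 117

Answer: C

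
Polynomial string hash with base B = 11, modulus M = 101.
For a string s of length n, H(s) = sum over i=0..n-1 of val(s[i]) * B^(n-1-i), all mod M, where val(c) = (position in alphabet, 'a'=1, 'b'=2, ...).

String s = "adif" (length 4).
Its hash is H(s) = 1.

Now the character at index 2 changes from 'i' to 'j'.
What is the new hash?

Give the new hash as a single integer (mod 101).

Answer: 12

Derivation:
val('i') = 9, val('j') = 10
Position k = 2, exponent = n-1-k = 1
B^1 mod M = 11^1 mod 101 = 11
Delta = (10 - 9) * 11 mod 101 = 11
New hash = (1 + 11) mod 101 = 12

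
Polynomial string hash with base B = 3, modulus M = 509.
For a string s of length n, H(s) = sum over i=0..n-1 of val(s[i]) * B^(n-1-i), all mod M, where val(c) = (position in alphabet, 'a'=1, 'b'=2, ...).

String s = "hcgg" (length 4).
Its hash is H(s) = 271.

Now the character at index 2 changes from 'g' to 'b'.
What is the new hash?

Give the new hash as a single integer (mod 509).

val('g') = 7, val('b') = 2
Position k = 2, exponent = n-1-k = 1
B^1 mod M = 3^1 mod 509 = 3
Delta = (2 - 7) * 3 mod 509 = 494
New hash = (271 + 494) mod 509 = 256

Answer: 256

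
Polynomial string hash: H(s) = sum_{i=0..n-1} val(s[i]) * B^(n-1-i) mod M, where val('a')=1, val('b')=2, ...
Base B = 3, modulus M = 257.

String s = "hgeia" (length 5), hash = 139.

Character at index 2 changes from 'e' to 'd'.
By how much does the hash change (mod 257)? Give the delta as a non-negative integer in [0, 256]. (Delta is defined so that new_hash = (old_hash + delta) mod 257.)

Answer: 248

Derivation:
Delta formula: (val(new) - val(old)) * B^(n-1-k) mod M
  val('d') - val('e') = 4 - 5 = -1
  B^(n-1-k) = 3^2 mod 257 = 9
  Delta = -1 * 9 mod 257 = 248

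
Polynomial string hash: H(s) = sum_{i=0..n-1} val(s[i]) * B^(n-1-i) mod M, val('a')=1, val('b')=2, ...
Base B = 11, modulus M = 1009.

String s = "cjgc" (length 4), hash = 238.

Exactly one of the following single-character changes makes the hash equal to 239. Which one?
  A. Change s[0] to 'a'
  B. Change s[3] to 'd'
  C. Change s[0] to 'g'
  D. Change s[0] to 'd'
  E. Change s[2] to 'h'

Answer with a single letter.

Option A: s[0]='c'->'a', delta=(1-3)*11^3 mod 1009 = 365, hash=238+365 mod 1009 = 603
Option B: s[3]='c'->'d', delta=(4-3)*11^0 mod 1009 = 1, hash=238+1 mod 1009 = 239 <-- target
Option C: s[0]='c'->'g', delta=(7-3)*11^3 mod 1009 = 279, hash=238+279 mod 1009 = 517
Option D: s[0]='c'->'d', delta=(4-3)*11^3 mod 1009 = 322, hash=238+322 mod 1009 = 560
Option E: s[2]='g'->'h', delta=(8-7)*11^1 mod 1009 = 11, hash=238+11 mod 1009 = 249

Answer: B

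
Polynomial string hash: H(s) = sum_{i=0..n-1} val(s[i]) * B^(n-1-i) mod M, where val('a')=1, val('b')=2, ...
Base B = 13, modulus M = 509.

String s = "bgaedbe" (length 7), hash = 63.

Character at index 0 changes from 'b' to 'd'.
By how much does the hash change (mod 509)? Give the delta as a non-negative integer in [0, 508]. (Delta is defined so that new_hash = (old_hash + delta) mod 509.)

Delta formula: (val(new) - val(old)) * B^(n-1-k) mod M
  val('d') - val('b') = 4 - 2 = 2
  B^(n-1-k) = 13^6 mod 509 = 471
  Delta = 2 * 471 mod 509 = 433

Answer: 433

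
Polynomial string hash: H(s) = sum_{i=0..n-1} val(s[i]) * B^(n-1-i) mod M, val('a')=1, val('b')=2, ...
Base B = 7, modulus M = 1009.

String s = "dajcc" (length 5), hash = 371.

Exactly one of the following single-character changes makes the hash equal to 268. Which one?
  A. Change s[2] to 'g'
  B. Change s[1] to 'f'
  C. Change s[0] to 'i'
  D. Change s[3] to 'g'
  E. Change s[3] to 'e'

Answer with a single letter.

Answer: C

Derivation:
Option A: s[2]='j'->'g', delta=(7-10)*7^2 mod 1009 = 862, hash=371+862 mod 1009 = 224
Option B: s[1]='a'->'f', delta=(6-1)*7^3 mod 1009 = 706, hash=371+706 mod 1009 = 68
Option C: s[0]='d'->'i', delta=(9-4)*7^4 mod 1009 = 906, hash=371+906 mod 1009 = 268 <-- target
Option D: s[3]='c'->'g', delta=(7-3)*7^1 mod 1009 = 28, hash=371+28 mod 1009 = 399
Option E: s[3]='c'->'e', delta=(5-3)*7^1 mod 1009 = 14, hash=371+14 mod 1009 = 385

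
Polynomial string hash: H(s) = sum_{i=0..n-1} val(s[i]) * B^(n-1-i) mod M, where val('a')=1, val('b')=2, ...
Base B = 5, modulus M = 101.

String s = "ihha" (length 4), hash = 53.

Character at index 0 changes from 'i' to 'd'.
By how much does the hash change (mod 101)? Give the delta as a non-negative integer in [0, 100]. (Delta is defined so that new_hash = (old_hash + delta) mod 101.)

Answer: 82

Derivation:
Delta formula: (val(new) - val(old)) * B^(n-1-k) mod M
  val('d') - val('i') = 4 - 9 = -5
  B^(n-1-k) = 5^3 mod 101 = 24
  Delta = -5 * 24 mod 101 = 82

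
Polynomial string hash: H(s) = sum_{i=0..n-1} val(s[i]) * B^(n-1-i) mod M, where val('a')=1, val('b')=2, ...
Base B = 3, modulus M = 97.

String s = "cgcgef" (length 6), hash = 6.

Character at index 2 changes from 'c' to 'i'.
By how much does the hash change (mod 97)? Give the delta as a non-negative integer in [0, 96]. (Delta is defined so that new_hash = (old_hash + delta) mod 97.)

Delta formula: (val(new) - val(old)) * B^(n-1-k) mod M
  val('i') - val('c') = 9 - 3 = 6
  B^(n-1-k) = 3^3 mod 97 = 27
  Delta = 6 * 27 mod 97 = 65

Answer: 65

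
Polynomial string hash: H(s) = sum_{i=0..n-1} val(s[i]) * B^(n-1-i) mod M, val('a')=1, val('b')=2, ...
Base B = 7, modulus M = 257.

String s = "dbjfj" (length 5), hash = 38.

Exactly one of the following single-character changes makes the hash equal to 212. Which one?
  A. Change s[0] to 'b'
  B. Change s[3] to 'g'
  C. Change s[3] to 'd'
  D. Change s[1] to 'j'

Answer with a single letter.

Option A: s[0]='d'->'b', delta=(2-4)*7^4 mod 257 = 81, hash=38+81 mod 257 = 119
Option B: s[3]='f'->'g', delta=(7-6)*7^1 mod 257 = 7, hash=38+7 mod 257 = 45
Option C: s[3]='f'->'d', delta=(4-6)*7^1 mod 257 = 243, hash=38+243 mod 257 = 24
Option D: s[1]='b'->'j', delta=(10-2)*7^3 mod 257 = 174, hash=38+174 mod 257 = 212 <-- target

Answer: D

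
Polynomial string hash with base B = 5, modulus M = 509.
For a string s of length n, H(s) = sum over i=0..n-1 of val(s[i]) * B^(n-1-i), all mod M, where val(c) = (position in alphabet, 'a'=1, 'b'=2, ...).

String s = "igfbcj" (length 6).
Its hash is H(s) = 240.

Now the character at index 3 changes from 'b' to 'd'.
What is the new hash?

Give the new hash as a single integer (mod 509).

Answer: 290

Derivation:
val('b') = 2, val('d') = 4
Position k = 3, exponent = n-1-k = 2
B^2 mod M = 5^2 mod 509 = 25
Delta = (4 - 2) * 25 mod 509 = 50
New hash = (240 + 50) mod 509 = 290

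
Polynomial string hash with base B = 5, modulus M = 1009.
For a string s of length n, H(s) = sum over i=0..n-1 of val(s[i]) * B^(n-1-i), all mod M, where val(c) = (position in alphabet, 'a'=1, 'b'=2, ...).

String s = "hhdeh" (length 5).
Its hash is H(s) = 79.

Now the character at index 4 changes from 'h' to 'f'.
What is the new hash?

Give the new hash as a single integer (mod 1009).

val('h') = 8, val('f') = 6
Position k = 4, exponent = n-1-k = 0
B^0 mod M = 5^0 mod 1009 = 1
Delta = (6 - 8) * 1 mod 1009 = 1007
New hash = (79 + 1007) mod 1009 = 77

Answer: 77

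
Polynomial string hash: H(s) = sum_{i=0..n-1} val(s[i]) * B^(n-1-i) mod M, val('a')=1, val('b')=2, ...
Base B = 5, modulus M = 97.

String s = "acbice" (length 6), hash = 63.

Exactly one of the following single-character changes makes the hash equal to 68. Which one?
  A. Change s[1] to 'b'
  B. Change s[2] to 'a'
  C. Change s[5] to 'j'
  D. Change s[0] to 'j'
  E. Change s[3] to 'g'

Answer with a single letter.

Option A: s[1]='c'->'b', delta=(2-3)*5^4 mod 97 = 54, hash=63+54 mod 97 = 20
Option B: s[2]='b'->'a', delta=(1-2)*5^3 mod 97 = 69, hash=63+69 mod 97 = 35
Option C: s[5]='e'->'j', delta=(10-5)*5^0 mod 97 = 5, hash=63+5 mod 97 = 68 <-- target
Option D: s[0]='a'->'j', delta=(10-1)*5^5 mod 97 = 92, hash=63+92 mod 97 = 58
Option E: s[3]='i'->'g', delta=(7-9)*5^2 mod 97 = 47, hash=63+47 mod 97 = 13

Answer: C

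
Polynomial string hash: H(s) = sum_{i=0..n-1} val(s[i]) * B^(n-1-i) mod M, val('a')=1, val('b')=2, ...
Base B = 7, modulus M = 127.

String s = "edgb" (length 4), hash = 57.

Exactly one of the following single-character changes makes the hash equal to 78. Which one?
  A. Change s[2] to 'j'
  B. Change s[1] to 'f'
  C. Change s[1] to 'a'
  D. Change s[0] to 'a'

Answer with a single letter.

Option A: s[2]='g'->'j', delta=(10-7)*7^1 mod 127 = 21, hash=57+21 mod 127 = 78 <-- target
Option B: s[1]='d'->'f', delta=(6-4)*7^2 mod 127 = 98, hash=57+98 mod 127 = 28
Option C: s[1]='d'->'a', delta=(1-4)*7^2 mod 127 = 107, hash=57+107 mod 127 = 37
Option D: s[0]='e'->'a', delta=(1-5)*7^3 mod 127 = 25, hash=57+25 mod 127 = 82

Answer: A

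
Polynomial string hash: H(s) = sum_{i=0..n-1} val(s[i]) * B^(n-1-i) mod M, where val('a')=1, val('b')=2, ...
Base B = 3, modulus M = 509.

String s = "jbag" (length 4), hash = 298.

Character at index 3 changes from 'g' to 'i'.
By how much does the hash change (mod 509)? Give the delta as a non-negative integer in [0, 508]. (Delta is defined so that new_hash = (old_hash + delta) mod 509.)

Delta formula: (val(new) - val(old)) * B^(n-1-k) mod M
  val('i') - val('g') = 9 - 7 = 2
  B^(n-1-k) = 3^0 mod 509 = 1
  Delta = 2 * 1 mod 509 = 2

Answer: 2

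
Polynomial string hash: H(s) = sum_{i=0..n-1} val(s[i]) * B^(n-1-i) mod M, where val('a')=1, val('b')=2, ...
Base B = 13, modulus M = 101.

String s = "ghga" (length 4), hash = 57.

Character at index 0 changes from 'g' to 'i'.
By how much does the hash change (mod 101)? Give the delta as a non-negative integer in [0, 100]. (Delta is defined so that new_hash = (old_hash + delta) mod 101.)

Delta formula: (val(new) - val(old)) * B^(n-1-k) mod M
  val('i') - val('g') = 9 - 7 = 2
  B^(n-1-k) = 13^3 mod 101 = 76
  Delta = 2 * 76 mod 101 = 51

Answer: 51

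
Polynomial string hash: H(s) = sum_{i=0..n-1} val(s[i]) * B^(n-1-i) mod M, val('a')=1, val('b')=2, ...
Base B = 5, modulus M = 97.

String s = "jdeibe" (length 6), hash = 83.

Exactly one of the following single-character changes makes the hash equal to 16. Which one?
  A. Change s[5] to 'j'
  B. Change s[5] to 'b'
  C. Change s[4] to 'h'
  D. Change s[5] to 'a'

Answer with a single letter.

Answer: C

Derivation:
Option A: s[5]='e'->'j', delta=(10-5)*5^0 mod 97 = 5, hash=83+5 mod 97 = 88
Option B: s[5]='e'->'b', delta=(2-5)*5^0 mod 97 = 94, hash=83+94 mod 97 = 80
Option C: s[4]='b'->'h', delta=(8-2)*5^1 mod 97 = 30, hash=83+30 mod 97 = 16 <-- target
Option D: s[5]='e'->'a', delta=(1-5)*5^0 mod 97 = 93, hash=83+93 mod 97 = 79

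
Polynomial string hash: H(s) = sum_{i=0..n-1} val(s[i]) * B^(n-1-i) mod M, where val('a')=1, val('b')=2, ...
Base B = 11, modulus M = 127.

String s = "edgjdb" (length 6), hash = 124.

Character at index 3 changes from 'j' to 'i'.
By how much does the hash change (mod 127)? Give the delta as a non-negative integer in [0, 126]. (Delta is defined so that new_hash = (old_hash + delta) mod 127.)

Delta formula: (val(new) - val(old)) * B^(n-1-k) mod M
  val('i') - val('j') = 9 - 10 = -1
  B^(n-1-k) = 11^2 mod 127 = 121
  Delta = -1 * 121 mod 127 = 6

Answer: 6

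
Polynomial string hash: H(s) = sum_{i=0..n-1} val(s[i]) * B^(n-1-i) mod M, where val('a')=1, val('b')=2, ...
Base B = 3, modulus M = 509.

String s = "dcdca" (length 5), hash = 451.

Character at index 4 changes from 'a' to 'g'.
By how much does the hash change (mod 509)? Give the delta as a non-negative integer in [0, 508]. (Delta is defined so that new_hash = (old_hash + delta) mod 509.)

Answer: 6

Derivation:
Delta formula: (val(new) - val(old)) * B^(n-1-k) mod M
  val('g') - val('a') = 7 - 1 = 6
  B^(n-1-k) = 3^0 mod 509 = 1
  Delta = 6 * 1 mod 509 = 6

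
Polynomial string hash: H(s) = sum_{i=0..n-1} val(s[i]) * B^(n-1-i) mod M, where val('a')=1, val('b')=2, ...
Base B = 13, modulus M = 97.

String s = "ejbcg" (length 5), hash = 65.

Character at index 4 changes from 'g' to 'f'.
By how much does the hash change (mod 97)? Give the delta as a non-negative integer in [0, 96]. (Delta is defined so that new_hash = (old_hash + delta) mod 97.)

Answer: 96

Derivation:
Delta formula: (val(new) - val(old)) * B^(n-1-k) mod M
  val('f') - val('g') = 6 - 7 = -1
  B^(n-1-k) = 13^0 mod 97 = 1
  Delta = -1 * 1 mod 97 = 96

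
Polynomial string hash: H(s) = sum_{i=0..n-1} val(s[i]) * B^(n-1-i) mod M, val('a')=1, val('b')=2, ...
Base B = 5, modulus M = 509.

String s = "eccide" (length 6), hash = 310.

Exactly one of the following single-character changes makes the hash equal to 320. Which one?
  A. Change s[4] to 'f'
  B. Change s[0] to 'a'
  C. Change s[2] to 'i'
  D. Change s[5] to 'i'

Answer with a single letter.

Option A: s[4]='d'->'f', delta=(6-4)*5^1 mod 509 = 10, hash=310+10 mod 509 = 320 <-- target
Option B: s[0]='e'->'a', delta=(1-5)*5^5 mod 509 = 225, hash=310+225 mod 509 = 26
Option C: s[2]='c'->'i', delta=(9-3)*5^3 mod 509 = 241, hash=310+241 mod 509 = 42
Option D: s[5]='e'->'i', delta=(9-5)*5^0 mod 509 = 4, hash=310+4 mod 509 = 314

Answer: A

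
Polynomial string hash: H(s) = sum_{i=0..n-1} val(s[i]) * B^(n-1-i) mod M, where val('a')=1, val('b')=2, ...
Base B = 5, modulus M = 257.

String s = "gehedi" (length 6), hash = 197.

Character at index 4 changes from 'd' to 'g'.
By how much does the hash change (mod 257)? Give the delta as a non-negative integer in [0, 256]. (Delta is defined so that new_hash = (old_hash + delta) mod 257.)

Answer: 15

Derivation:
Delta formula: (val(new) - val(old)) * B^(n-1-k) mod M
  val('g') - val('d') = 7 - 4 = 3
  B^(n-1-k) = 5^1 mod 257 = 5
  Delta = 3 * 5 mod 257 = 15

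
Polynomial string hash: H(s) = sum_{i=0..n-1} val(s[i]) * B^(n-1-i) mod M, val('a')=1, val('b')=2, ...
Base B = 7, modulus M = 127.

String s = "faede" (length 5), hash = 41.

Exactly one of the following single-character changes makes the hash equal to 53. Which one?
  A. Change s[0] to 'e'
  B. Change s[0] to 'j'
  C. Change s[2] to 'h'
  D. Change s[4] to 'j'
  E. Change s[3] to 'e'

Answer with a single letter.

Option A: s[0]='f'->'e', delta=(5-6)*7^4 mod 127 = 12, hash=41+12 mod 127 = 53 <-- target
Option B: s[0]='f'->'j', delta=(10-6)*7^4 mod 127 = 79, hash=41+79 mod 127 = 120
Option C: s[2]='e'->'h', delta=(8-5)*7^2 mod 127 = 20, hash=41+20 mod 127 = 61
Option D: s[4]='e'->'j', delta=(10-5)*7^0 mod 127 = 5, hash=41+5 mod 127 = 46
Option E: s[3]='d'->'e', delta=(5-4)*7^1 mod 127 = 7, hash=41+7 mod 127 = 48

Answer: A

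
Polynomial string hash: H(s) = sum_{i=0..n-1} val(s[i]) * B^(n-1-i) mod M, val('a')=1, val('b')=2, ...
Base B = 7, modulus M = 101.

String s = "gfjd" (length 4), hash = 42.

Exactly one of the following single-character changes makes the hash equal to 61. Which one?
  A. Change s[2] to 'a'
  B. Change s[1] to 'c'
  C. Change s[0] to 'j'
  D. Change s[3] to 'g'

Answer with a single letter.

Answer: C

Derivation:
Option A: s[2]='j'->'a', delta=(1-10)*7^1 mod 101 = 38, hash=42+38 mod 101 = 80
Option B: s[1]='f'->'c', delta=(3-6)*7^2 mod 101 = 55, hash=42+55 mod 101 = 97
Option C: s[0]='g'->'j', delta=(10-7)*7^3 mod 101 = 19, hash=42+19 mod 101 = 61 <-- target
Option D: s[3]='d'->'g', delta=(7-4)*7^0 mod 101 = 3, hash=42+3 mod 101 = 45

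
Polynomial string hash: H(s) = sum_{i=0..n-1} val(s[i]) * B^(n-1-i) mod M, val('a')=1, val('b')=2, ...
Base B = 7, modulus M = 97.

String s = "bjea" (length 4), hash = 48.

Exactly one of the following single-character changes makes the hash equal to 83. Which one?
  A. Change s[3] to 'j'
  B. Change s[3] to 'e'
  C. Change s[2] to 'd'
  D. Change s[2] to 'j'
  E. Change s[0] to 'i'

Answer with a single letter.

Option A: s[3]='a'->'j', delta=(10-1)*7^0 mod 97 = 9, hash=48+9 mod 97 = 57
Option B: s[3]='a'->'e', delta=(5-1)*7^0 mod 97 = 4, hash=48+4 mod 97 = 52
Option C: s[2]='e'->'d', delta=(4-5)*7^1 mod 97 = 90, hash=48+90 mod 97 = 41
Option D: s[2]='e'->'j', delta=(10-5)*7^1 mod 97 = 35, hash=48+35 mod 97 = 83 <-- target
Option E: s[0]='b'->'i', delta=(9-2)*7^3 mod 97 = 73, hash=48+73 mod 97 = 24

Answer: D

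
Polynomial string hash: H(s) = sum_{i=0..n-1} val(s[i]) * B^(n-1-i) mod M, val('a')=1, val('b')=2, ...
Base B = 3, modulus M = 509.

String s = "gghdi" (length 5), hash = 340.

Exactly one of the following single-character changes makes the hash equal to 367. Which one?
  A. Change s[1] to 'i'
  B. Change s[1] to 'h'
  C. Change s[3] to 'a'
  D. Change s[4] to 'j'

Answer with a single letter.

Answer: B

Derivation:
Option A: s[1]='g'->'i', delta=(9-7)*3^3 mod 509 = 54, hash=340+54 mod 509 = 394
Option B: s[1]='g'->'h', delta=(8-7)*3^3 mod 509 = 27, hash=340+27 mod 509 = 367 <-- target
Option C: s[3]='d'->'a', delta=(1-4)*3^1 mod 509 = 500, hash=340+500 mod 509 = 331
Option D: s[4]='i'->'j', delta=(10-9)*3^0 mod 509 = 1, hash=340+1 mod 509 = 341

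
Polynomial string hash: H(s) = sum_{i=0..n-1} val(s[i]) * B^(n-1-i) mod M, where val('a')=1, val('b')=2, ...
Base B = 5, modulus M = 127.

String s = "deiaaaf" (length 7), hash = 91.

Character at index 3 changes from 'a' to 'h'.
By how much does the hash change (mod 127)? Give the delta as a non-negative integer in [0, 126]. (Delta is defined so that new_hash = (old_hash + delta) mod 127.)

Delta formula: (val(new) - val(old)) * B^(n-1-k) mod M
  val('h') - val('a') = 8 - 1 = 7
  B^(n-1-k) = 5^3 mod 127 = 125
  Delta = 7 * 125 mod 127 = 113

Answer: 113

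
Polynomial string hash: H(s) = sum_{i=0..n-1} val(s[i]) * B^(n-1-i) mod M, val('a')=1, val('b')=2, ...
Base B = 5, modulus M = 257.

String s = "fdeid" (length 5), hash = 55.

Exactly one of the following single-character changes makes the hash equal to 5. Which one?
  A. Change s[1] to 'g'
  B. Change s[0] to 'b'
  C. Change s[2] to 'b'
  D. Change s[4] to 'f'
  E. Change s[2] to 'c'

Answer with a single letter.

Option A: s[1]='d'->'g', delta=(7-4)*5^3 mod 257 = 118, hash=55+118 mod 257 = 173
Option B: s[0]='f'->'b', delta=(2-6)*5^4 mod 257 = 70, hash=55+70 mod 257 = 125
Option C: s[2]='e'->'b', delta=(2-5)*5^2 mod 257 = 182, hash=55+182 mod 257 = 237
Option D: s[4]='d'->'f', delta=(6-4)*5^0 mod 257 = 2, hash=55+2 mod 257 = 57
Option E: s[2]='e'->'c', delta=(3-5)*5^2 mod 257 = 207, hash=55+207 mod 257 = 5 <-- target

Answer: E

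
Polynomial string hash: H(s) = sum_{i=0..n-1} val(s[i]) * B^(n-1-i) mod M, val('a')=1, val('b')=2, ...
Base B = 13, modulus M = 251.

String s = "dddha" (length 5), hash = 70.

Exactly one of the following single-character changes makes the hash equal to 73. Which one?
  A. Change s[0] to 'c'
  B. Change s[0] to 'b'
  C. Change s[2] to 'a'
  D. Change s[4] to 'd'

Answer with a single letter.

Option A: s[0]='d'->'c', delta=(3-4)*13^4 mod 251 = 53, hash=70+53 mod 251 = 123
Option B: s[0]='d'->'b', delta=(2-4)*13^4 mod 251 = 106, hash=70+106 mod 251 = 176
Option C: s[2]='d'->'a', delta=(1-4)*13^2 mod 251 = 246, hash=70+246 mod 251 = 65
Option D: s[4]='a'->'d', delta=(4-1)*13^0 mod 251 = 3, hash=70+3 mod 251 = 73 <-- target

Answer: D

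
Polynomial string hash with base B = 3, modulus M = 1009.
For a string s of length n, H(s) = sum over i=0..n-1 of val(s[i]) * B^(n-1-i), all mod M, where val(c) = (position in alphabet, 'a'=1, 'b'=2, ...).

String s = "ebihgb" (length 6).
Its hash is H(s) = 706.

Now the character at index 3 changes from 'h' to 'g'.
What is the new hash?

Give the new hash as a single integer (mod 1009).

val('h') = 8, val('g') = 7
Position k = 3, exponent = n-1-k = 2
B^2 mod M = 3^2 mod 1009 = 9
Delta = (7 - 8) * 9 mod 1009 = 1000
New hash = (706 + 1000) mod 1009 = 697

Answer: 697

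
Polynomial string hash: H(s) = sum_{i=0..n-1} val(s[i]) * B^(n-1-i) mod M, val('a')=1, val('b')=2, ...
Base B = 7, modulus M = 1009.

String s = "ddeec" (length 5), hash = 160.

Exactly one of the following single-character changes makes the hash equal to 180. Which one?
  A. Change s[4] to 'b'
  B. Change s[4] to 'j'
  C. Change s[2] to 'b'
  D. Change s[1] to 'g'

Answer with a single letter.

Answer: D

Derivation:
Option A: s[4]='c'->'b', delta=(2-3)*7^0 mod 1009 = 1008, hash=160+1008 mod 1009 = 159
Option B: s[4]='c'->'j', delta=(10-3)*7^0 mod 1009 = 7, hash=160+7 mod 1009 = 167
Option C: s[2]='e'->'b', delta=(2-5)*7^2 mod 1009 = 862, hash=160+862 mod 1009 = 13
Option D: s[1]='d'->'g', delta=(7-4)*7^3 mod 1009 = 20, hash=160+20 mod 1009 = 180 <-- target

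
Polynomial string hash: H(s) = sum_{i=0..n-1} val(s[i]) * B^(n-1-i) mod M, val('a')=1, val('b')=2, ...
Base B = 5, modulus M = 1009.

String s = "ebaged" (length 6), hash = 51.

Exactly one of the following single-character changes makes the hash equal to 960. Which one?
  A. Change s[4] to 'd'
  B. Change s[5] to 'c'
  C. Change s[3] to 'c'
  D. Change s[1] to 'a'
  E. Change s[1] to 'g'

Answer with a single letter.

Option A: s[4]='e'->'d', delta=(4-5)*5^1 mod 1009 = 1004, hash=51+1004 mod 1009 = 46
Option B: s[5]='d'->'c', delta=(3-4)*5^0 mod 1009 = 1008, hash=51+1008 mod 1009 = 50
Option C: s[3]='g'->'c', delta=(3-7)*5^2 mod 1009 = 909, hash=51+909 mod 1009 = 960 <-- target
Option D: s[1]='b'->'a', delta=(1-2)*5^4 mod 1009 = 384, hash=51+384 mod 1009 = 435
Option E: s[1]='b'->'g', delta=(7-2)*5^4 mod 1009 = 98, hash=51+98 mod 1009 = 149

Answer: C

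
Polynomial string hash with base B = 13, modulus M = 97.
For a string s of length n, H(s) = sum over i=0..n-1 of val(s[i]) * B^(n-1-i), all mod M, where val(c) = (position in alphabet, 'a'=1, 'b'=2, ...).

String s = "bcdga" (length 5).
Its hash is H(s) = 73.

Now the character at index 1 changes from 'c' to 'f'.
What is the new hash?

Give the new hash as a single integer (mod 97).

val('c') = 3, val('f') = 6
Position k = 1, exponent = n-1-k = 3
B^3 mod M = 13^3 mod 97 = 63
Delta = (6 - 3) * 63 mod 97 = 92
New hash = (73 + 92) mod 97 = 68

Answer: 68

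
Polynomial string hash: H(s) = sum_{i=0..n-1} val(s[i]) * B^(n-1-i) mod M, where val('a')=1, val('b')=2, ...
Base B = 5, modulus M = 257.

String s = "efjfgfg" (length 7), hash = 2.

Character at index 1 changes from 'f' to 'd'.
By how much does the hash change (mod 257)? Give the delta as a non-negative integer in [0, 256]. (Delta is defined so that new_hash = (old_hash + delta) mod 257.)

Delta formula: (val(new) - val(old)) * B^(n-1-k) mod M
  val('d') - val('f') = 4 - 6 = -2
  B^(n-1-k) = 5^5 mod 257 = 41
  Delta = -2 * 41 mod 257 = 175

Answer: 175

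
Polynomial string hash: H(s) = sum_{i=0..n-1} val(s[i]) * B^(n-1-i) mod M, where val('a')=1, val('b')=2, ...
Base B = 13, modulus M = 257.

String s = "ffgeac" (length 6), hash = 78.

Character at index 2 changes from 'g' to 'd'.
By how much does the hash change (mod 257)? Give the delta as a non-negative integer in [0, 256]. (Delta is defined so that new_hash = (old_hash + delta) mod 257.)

Delta formula: (val(new) - val(old)) * B^(n-1-k) mod M
  val('d') - val('g') = 4 - 7 = -3
  B^(n-1-k) = 13^3 mod 257 = 141
  Delta = -3 * 141 mod 257 = 91

Answer: 91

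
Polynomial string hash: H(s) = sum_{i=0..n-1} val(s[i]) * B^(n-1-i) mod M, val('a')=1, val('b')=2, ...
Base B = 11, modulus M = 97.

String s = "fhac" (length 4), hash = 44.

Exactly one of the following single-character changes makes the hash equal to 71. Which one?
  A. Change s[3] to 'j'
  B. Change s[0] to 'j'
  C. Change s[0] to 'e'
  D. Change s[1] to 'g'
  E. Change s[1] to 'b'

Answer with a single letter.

Option A: s[3]='c'->'j', delta=(10-3)*11^0 mod 97 = 7, hash=44+7 mod 97 = 51
Option B: s[0]='f'->'j', delta=(10-6)*11^3 mod 97 = 86, hash=44+86 mod 97 = 33
Option C: s[0]='f'->'e', delta=(5-6)*11^3 mod 97 = 27, hash=44+27 mod 97 = 71 <-- target
Option D: s[1]='h'->'g', delta=(7-8)*11^2 mod 97 = 73, hash=44+73 mod 97 = 20
Option E: s[1]='h'->'b', delta=(2-8)*11^2 mod 97 = 50, hash=44+50 mod 97 = 94

Answer: C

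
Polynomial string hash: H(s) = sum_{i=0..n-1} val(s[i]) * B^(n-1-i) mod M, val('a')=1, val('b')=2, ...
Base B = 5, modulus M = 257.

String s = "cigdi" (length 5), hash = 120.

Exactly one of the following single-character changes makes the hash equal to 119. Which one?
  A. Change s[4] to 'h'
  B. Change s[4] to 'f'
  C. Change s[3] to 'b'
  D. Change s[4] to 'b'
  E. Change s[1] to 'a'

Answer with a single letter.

Option A: s[4]='i'->'h', delta=(8-9)*5^0 mod 257 = 256, hash=120+256 mod 257 = 119 <-- target
Option B: s[4]='i'->'f', delta=(6-9)*5^0 mod 257 = 254, hash=120+254 mod 257 = 117
Option C: s[3]='d'->'b', delta=(2-4)*5^1 mod 257 = 247, hash=120+247 mod 257 = 110
Option D: s[4]='i'->'b', delta=(2-9)*5^0 mod 257 = 250, hash=120+250 mod 257 = 113
Option E: s[1]='i'->'a', delta=(1-9)*5^3 mod 257 = 28, hash=120+28 mod 257 = 148

Answer: A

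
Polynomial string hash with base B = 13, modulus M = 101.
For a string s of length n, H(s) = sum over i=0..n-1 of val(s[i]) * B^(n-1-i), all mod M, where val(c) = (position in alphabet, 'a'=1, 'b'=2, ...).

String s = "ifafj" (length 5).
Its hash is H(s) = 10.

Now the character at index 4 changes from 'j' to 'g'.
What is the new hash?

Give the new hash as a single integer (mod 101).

val('j') = 10, val('g') = 7
Position k = 4, exponent = n-1-k = 0
B^0 mod M = 13^0 mod 101 = 1
Delta = (7 - 10) * 1 mod 101 = 98
New hash = (10 + 98) mod 101 = 7

Answer: 7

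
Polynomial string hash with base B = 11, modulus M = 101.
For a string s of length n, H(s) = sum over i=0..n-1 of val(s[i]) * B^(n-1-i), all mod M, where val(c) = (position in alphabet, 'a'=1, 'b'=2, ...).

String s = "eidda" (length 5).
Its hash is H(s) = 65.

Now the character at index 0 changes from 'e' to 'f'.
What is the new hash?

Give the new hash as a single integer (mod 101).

Answer: 61

Derivation:
val('e') = 5, val('f') = 6
Position k = 0, exponent = n-1-k = 4
B^4 mod M = 11^4 mod 101 = 97
Delta = (6 - 5) * 97 mod 101 = 97
New hash = (65 + 97) mod 101 = 61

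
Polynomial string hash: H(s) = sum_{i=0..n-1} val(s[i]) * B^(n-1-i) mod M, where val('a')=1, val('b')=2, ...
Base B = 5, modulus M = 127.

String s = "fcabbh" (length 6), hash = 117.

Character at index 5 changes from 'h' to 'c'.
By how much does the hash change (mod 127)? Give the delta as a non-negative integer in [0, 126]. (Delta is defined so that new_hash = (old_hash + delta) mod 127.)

Answer: 122

Derivation:
Delta formula: (val(new) - val(old)) * B^(n-1-k) mod M
  val('c') - val('h') = 3 - 8 = -5
  B^(n-1-k) = 5^0 mod 127 = 1
  Delta = -5 * 1 mod 127 = 122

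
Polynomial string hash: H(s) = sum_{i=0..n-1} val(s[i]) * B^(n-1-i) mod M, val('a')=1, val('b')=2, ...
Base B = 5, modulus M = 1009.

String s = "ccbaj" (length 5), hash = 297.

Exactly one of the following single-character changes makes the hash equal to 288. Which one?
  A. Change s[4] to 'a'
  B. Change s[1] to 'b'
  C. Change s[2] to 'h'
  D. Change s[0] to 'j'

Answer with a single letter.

Answer: A

Derivation:
Option A: s[4]='j'->'a', delta=(1-10)*5^0 mod 1009 = 1000, hash=297+1000 mod 1009 = 288 <-- target
Option B: s[1]='c'->'b', delta=(2-3)*5^3 mod 1009 = 884, hash=297+884 mod 1009 = 172
Option C: s[2]='b'->'h', delta=(8-2)*5^2 mod 1009 = 150, hash=297+150 mod 1009 = 447
Option D: s[0]='c'->'j', delta=(10-3)*5^4 mod 1009 = 339, hash=297+339 mod 1009 = 636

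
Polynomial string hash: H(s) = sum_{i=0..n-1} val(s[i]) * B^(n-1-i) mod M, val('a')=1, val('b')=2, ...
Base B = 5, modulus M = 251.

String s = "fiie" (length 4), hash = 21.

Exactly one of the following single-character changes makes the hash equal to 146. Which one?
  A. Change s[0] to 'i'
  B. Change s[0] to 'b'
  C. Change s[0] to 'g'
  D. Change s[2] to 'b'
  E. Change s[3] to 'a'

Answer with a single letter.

Option A: s[0]='f'->'i', delta=(9-6)*5^3 mod 251 = 124, hash=21+124 mod 251 = 145
Option B: s[0]='f'->'b', delta=(2-6)*5^3 mod 251 = 2, hash=21+2 mod 251 = 23
Option C: s[0]='f'->'g', delta=(7-6)*5^3 mod 251 = 125, hash=21+125 mod 251 = 146 <-- target
Option D: s[2]='i'->'b', delta=(2-9)*5^1 mod 251 = 216, hash=21+216 mod 251 = 237
Option E: s[3]='e'->'a', delta=(1-5)*5^0 mod 251 = 247, hash=21+247 mod 251 = 17

Answer: C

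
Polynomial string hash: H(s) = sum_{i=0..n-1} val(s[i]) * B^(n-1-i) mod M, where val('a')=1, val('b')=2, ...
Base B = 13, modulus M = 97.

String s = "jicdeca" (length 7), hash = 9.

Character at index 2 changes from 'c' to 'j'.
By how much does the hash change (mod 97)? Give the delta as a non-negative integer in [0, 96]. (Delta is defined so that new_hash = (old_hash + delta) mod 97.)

Delta formula: (val(new) - val(old)) * B^(n-1-k) mod M
  val('j') - val('c') = 10 - 3 = 7
  B^(n-1-k) = 13^4 mod 97 = 43
  Delta = 7 * 43 mod 97 = 10

Answer: 10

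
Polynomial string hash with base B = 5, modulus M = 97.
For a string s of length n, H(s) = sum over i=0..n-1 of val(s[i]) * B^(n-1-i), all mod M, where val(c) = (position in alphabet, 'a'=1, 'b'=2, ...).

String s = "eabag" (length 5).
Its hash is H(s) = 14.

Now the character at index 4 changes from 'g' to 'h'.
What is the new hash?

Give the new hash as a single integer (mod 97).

Answer: 15

Derivation:
val('g') = 7, val('h') = 8
Position k = 4, exponent = n-1-k = 0
B^0 mod M = 5^0 mod 97 = 1
Delta = (8 - 7) * 1 mod 97 = 1
New hash = (14 + 1) mod 97 = 15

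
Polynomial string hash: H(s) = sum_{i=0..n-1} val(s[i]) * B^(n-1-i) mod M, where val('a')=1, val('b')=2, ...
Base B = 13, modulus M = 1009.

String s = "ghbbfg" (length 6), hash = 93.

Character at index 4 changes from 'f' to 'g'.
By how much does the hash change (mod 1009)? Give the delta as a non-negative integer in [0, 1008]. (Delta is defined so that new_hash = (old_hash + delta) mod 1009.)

Answer: 13

Derivation:
Delta formula: (val(new) - val(old)) * B^(n-1-k) mod M
  val('g') - val('f') = 7 - 6 = 1
  B^(n-1-k) = 13^1 mod 1009 = 13
  Delta = 1 * 13 mod 1009 = 13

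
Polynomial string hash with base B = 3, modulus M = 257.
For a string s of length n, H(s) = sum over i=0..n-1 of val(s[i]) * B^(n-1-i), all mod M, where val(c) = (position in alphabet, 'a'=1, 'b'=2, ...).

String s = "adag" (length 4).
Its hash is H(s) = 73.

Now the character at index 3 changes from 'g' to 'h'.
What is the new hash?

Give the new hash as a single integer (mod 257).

Answer: 74

Derivation:
val('g') = 7, val('h') = 8
Position k = 3, exponent = n-1-k = 0
B^0 mod M = 3^0 mod 257 = 1
Delta = (8 - 7) * 1 mod 257 = 1
New hash = (73 + 1) mod 257 = 74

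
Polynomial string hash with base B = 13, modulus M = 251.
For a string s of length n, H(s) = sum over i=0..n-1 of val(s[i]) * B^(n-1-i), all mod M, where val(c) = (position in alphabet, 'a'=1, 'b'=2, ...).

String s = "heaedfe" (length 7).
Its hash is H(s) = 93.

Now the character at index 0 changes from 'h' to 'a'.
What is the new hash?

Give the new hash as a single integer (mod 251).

Answer: 42

Derivation:
val('h') = 8, val('a') = 1
Position k = 0, exponent = n-1-k = 6
B^6 mod M = 13^6 mod 251 = 79
Delta = (1 - 8) * 79 mod 251 = 200
New hash = (93 + 200) mod 251 = 42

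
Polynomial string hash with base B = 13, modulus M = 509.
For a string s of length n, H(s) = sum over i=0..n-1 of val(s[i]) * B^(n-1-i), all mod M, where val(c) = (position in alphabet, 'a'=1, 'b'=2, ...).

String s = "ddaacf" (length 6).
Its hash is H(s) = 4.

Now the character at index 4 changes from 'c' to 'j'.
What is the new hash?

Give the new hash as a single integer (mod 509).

val('c') = 3, val('j') = 10
Position k = 4, exponent = n-1-k = 1
B^1 mod M = 13^1 mod 509 = 13
Delta = (10 - 3) * 13 mod 509 = 91
New hash = (4 + 91) mod 509 = 95

Answer: 95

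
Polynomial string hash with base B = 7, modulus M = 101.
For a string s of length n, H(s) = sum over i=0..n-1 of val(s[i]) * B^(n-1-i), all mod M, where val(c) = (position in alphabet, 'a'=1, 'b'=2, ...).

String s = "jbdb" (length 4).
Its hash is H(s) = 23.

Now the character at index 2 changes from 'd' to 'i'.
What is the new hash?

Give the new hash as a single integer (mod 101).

Answer: 58

Derivation:
val('d') = 4, val('i') = 9
Position k = 2, exponent = n-1-k = 1
B^1 mod M = 7^1 mod 101 = 7
Delta = (9 - 4) * 7 mod 101 = 35
New hash = (23 + 35) mod 101 = 58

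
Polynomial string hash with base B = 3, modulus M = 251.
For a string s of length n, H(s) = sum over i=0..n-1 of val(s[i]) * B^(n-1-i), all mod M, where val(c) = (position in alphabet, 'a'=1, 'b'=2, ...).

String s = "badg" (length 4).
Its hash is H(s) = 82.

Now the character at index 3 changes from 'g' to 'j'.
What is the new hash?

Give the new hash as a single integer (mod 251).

val('g') = 7, val('j') = 10
Position k = 3, exponent = n-1-k = 0
B^0 mod M = 3^0 mod 251 = 1
Delta = (10 - 7) * 1 mod 251 = 3
New hash = (82 + 3) mod 251 = 85

Answer: 85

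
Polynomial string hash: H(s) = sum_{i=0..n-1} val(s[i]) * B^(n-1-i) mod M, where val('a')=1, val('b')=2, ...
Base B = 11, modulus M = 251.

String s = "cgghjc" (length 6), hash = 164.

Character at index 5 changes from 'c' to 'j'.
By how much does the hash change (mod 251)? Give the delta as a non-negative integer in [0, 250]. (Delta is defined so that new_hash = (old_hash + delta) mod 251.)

Delta formula: (val(new) - val(old)) * B^(n-1-k) mod M
  val('j') - val('c') = 10 - 3 = 7
  B^(n-1-k) = 11^0 mod 251 = 1
  Delta = 7 * 1 mod 251 = 7

Answer: 7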